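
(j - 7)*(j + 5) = j^2 - 2*j - 35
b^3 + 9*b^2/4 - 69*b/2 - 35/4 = (b - 5)*(b + 1/4)*(b + 7)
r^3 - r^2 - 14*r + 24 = (r - 3)*(r - 2)*(r + 4)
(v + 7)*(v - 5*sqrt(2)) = v^2 - 5*sqrt(2)*v + 7*v - 35*sqrt(2)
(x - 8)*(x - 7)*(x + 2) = x^3 - 13*x^2 + 26*x + 112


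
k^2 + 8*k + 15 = (k + 3)*(k + 5)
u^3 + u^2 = u^2*(u + 1)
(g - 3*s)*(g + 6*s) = g^2 + 3*g*s - 18*s^2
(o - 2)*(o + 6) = o^2 + 4*o - 12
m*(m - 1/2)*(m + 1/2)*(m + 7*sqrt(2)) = m^4 + 7*sqrt(2)*m^3 - m^2/4 - 7*sqrt(2)*m/4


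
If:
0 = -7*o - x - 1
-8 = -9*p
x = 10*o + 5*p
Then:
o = -49/153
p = 8/9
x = 190/153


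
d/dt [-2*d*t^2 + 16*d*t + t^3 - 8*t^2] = -4*d*t + 16*d + 3*t^2 - 16*t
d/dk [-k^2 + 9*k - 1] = 9 - 2*k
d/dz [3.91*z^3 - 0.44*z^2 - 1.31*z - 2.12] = 11.73*z^2 - 0.88*z - 1.31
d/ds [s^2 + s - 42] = 2*s + 1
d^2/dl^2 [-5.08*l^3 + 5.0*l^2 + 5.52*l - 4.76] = 10.0 - 30.48*l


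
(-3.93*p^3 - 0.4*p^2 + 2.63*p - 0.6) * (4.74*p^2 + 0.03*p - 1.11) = -18.6282*p^5 - 2.0139*p^4 + 16.8165*p^3 - 2.3211*p^2 - 2.9373*p + 0.666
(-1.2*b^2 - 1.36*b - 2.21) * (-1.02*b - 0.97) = 1.224*b^3 + 2.5512*b^2 + 3.5734*b + 2.1437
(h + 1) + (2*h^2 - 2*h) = 2*h^2 - h + 1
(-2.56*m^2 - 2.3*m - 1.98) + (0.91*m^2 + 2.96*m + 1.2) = -1.65*m^2 + 0.66*m - 0.78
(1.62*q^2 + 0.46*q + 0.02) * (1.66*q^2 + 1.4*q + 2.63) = 2.6892*q^4 + 3.0316*q^3 + 4.9378*q^2 + 1.2378*q + 0.0526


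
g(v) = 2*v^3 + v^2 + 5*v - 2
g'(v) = 6*v^2 + 2*v + 5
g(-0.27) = -3.32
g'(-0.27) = 4.90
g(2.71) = 58.70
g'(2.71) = 54.48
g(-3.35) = -82.72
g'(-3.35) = 65.64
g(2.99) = 75.35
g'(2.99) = 64.62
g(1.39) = 12.25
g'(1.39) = 19.37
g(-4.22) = -155.59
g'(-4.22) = 103.41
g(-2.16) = -28.29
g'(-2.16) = 28.67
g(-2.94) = -58.88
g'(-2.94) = 50.98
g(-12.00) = -3374.00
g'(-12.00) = 845.00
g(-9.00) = -1424.00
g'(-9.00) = 473.00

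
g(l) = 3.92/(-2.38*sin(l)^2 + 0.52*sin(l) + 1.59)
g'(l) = 3.92*(4.76*sin(l)*cos(l) - 0.52*cos(l))/(-2.38*sin(l)^2 + 0.52*sin(l) + 1.59)^2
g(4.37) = -3.88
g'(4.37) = 6.44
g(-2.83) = 3.25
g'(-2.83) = 5.07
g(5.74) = 5.72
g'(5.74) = -21.29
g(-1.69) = -3.08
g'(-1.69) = 1.51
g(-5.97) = 2.57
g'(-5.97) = 1.52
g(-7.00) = 17.73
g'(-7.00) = -220.52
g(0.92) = 7.88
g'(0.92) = 31.38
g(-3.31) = 2.43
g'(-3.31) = -0.41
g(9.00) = 2.80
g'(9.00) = -2.63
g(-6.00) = 2.53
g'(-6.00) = 1.27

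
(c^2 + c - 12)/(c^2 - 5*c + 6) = (c + 4)/(c - 2)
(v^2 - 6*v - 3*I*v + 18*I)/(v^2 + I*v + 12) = (v - 6)/(v + 4*I)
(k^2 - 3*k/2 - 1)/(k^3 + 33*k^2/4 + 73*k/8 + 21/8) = 4*(k - 2)/(4*k^2 + 31*k + 21)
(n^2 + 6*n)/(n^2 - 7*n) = (n + 6)/(n - 7)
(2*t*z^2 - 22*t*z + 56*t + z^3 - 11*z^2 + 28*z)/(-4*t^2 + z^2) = (z^2 - 11*z + 28)/(-2*t + z)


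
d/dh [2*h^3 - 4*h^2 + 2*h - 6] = 6*h^2 - 8*h + 2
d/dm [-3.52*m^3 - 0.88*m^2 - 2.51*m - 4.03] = -10.56*m^2 - 1.76*m - 2.51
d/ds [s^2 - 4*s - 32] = 2*s - 4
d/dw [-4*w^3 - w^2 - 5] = 2*w*(-6*w - 1)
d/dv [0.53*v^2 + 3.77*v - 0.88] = 1.06*v + 3.77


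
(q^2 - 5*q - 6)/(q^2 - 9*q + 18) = (q + 1)/(q - 3)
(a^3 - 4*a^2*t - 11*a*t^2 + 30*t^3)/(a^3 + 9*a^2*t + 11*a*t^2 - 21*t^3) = (-a^2 + 7*a*t - 10*t^2)/(-a^2 - 6*a*t + 7*t^2)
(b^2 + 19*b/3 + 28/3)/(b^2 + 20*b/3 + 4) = (3*b^2 + 19*b + 28)/(3*b^2 + 20*b + 12)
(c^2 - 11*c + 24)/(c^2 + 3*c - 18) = (c - 8)/(c + 6)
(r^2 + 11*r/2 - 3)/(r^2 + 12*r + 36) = (r - 1/2)/(r + 6)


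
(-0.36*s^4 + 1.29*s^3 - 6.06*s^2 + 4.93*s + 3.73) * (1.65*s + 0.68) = -0.594*s^5 + 1.8837*s^4 - 9.1218*s^3 + 4.0137*s^2 + 9.5069*s + 2.5364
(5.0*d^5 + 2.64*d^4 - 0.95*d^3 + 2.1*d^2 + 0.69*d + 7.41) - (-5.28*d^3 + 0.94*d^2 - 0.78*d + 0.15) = 5.0*d^5 + 2.64*d^4 + 4.33*d^3 + 1.16*d^2 + 1.47*d + 7.26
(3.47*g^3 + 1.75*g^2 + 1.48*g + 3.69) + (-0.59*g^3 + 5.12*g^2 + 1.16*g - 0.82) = 2.88*g^3 + 6.87*g^2 + 2.64*g + 2.87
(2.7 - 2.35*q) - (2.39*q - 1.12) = 3.82 - 4.74*q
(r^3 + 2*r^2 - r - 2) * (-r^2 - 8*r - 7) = -r^5 - 10*r^4 - 22*r^3 - 4*r^2 + 23*r + 14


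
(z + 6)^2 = z^2 + 12*z + 36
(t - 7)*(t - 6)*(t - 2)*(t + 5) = t^4 - 10*t^3 - 7*t^2 + 256*t - 420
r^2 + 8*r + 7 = (r + 1)*(r + 7)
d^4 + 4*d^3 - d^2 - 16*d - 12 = (d - 2)*(d + 1)*(d + 2)*(d + 3)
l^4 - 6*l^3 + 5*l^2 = l^2*(l - 5)*(l - 1)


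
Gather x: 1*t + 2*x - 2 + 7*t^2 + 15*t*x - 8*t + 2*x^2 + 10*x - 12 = 7*t^2 - 7*t + 2*x^2 + x*(15*t + 12) - 14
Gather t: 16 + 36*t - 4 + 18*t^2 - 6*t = 18*t^2 + 30*t + 12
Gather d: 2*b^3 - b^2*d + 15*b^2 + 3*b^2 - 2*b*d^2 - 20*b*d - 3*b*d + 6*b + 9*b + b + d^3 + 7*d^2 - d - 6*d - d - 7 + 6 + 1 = 2*b^3 + 18*b^2 + 16*b + d^3 + d^2*(7 - 2*b) + d*(-b^2 - 23*b - 8)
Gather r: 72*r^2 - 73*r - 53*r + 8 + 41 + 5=72*r^2 - 126*r + 54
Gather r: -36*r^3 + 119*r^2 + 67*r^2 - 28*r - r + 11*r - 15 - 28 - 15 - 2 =-36*r^3 + 186*r^2 - 18*r - 60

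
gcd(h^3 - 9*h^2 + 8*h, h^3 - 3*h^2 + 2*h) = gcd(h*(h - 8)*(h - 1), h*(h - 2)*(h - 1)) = h^2 - h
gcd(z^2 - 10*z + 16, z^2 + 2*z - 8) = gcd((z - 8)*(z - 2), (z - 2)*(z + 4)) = z - 2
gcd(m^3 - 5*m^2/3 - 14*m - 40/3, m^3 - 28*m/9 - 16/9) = m + 4/3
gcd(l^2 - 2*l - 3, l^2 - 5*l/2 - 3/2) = l - 3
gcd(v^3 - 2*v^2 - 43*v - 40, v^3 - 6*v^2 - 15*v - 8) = v^2 - 7*v - 8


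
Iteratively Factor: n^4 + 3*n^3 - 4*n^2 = (n)*(n^3 + 3*n^2 - 4*n) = n*(n + 4)*(n^2 - n) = n*(n - 1)*(n + 4)*(n)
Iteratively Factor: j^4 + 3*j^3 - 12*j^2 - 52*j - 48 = (j + 3)*(j^3 - 12*j - 16) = (j + 2)*(j + 3)*(j^2 - 2*j - 8) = (j + 2)^2*(j + 3)*(j - 4)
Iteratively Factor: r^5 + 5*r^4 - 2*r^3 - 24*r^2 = (r)*(r^4 + 5*r^3 - 2*r^2 - 24*r) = r^2*(r^3 + 5*r^2 - 2*r - 24) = r^2*(r + 4)*(r^2 + r - 6) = r^2*(r - 2)*(r + 4)*(r + 3)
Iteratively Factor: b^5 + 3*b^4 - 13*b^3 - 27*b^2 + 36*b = (b - 3)*(b^4 + 6*b^3 + 5*b^2 - 12*b) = (b - 3)*(b + 3)*(b^3 + 3*b^2 - 4*b) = b*(b - 3)*(b + 3)*(b^2 + 3*b - 4) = b*(b - 3)*(b + 3)*(b + 4)*(b - 1)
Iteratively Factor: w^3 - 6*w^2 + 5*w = (w)*(w^2 - 6*w + 5) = w*(w - 5)*(w - 1)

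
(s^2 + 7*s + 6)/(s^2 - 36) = (s + 1)/(s - 6)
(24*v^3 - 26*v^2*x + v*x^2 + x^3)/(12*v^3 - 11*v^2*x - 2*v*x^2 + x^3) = (6*v + x)/(3*v + x)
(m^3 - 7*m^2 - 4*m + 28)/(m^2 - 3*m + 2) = (m^2 - 5*m - 14)/(m - 1)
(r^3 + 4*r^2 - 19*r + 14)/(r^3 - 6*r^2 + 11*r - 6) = (r + 7)/(r - 3)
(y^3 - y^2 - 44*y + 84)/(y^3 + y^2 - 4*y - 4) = (y^2 + y - 42)/(y^2 + 3*y + 2)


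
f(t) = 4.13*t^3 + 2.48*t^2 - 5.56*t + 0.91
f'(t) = 12.39*t^2 + 4.96*t - 5.56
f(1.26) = 6.10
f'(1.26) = 20.36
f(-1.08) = 4.60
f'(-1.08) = 3.53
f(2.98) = 115.66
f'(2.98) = 119.25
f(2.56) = 72.22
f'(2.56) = 88.34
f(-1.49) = 1.04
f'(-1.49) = 14.56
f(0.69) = -0.39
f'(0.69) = 3.76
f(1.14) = 3.91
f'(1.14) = 16.20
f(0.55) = -0.71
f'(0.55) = 0.92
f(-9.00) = -2758.94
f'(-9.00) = 953.39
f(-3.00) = -71.60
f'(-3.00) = 91.07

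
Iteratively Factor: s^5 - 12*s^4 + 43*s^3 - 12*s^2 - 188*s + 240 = (s - 5)*(s^4 - 7*s^3 + 8*s^2 + 28*s - 48) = (s - 5)*(s - 4)*(s^3 - 3*s^2 - 4*s + 12) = (s - 5)*(s - 4)*(s + 2)*(s^2 - 5*s + 6) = (s - 5)*(s - 4)*(s - 2)*(s + 2)*(s - 3)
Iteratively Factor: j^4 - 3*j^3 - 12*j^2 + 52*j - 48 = (j - 3)*(j^3 - 12*j + 16) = (j - 3)*(j + 4)*(j^2 - 4*j + 4) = (j - 3)*(j - 2)*(j + 4)*(j - 2)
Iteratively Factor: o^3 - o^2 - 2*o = (o)*(o^2 - o - 2) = o*(o - 2)*(o + 1)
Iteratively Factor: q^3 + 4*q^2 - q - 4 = (q + 1)*(q^2 + 3*q - 4) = (q + 1)*(q + 4)*(q - 1)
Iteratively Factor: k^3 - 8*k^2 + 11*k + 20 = (k - 4)*(k^2 - 4*k - 5) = (k - 4)*(k + 1)*(k - 5)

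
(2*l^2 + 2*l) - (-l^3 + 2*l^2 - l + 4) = l^3 + 3*l - 4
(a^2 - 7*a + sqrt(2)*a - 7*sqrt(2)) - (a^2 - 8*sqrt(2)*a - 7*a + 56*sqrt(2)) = 9*sqrt(2)*a - 63*sqrt(2)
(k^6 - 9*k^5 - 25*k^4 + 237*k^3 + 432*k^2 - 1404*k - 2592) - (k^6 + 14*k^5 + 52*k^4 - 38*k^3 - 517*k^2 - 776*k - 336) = -23*k^5 - 77*k^4 + 275*k^3 + 949*k^2 - 628*k - 2256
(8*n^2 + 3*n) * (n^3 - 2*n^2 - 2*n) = 8*n^5 - 13*n^4 - 22*n^3 - 6*n^2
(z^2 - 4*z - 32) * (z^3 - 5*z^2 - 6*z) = z^5 - 9*z^4 - 18*z^3 + 184*z^2 + 192*z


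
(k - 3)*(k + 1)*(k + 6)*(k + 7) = k^4 + 11*k^3 + 13*k^2 - 123*k - 126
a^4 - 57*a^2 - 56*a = a*(a - 8)*(a + 1)*(a + 7)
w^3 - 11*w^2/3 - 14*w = w*(w - 6)*(w + 7/3)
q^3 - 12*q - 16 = (q - 4)*(q + 2)^2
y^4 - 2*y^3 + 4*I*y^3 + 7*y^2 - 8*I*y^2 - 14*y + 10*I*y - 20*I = (y - 2)*(y - 2*I)*(y + I)*(y + 5*I)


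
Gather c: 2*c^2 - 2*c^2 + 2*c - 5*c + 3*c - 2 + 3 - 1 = 0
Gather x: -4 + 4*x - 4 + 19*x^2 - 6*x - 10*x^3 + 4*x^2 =-10*x^3 + 23*x^2 - 2*x - 8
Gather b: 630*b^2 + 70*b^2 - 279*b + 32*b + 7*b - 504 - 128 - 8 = 700*b^2 - 240*b - 640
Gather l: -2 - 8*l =-8*l - 2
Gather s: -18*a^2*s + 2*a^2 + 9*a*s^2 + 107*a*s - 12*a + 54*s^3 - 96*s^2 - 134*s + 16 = 2*a^2 - 12*a + 54*s^3 + s^2*(9*a - 96) + s*(-18*a^2 + 107*a - 134) + 16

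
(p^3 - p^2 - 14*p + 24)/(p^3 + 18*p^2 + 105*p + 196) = (p^2 - 5*p + 6)/(p^2 + 14*p + 49)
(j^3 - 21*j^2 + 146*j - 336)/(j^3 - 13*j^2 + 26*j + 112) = (j - 6)/(j + 2)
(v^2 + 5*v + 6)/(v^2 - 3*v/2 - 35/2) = 2*(v^2 + 5*v + 6)/(2*v^2 - 3*v - 35)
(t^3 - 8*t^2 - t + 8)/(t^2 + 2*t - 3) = (t^2 - 7*t - 8)/(t + 3)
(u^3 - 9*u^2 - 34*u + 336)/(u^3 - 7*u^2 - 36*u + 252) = (u - 8)/(u - 6)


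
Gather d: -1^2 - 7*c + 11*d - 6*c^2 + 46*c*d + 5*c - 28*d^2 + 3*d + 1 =-6*c^2 - 2*c - 28*d^2 + d*(46*c + 14)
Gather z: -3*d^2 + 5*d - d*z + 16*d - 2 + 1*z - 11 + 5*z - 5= -3*d^2 + 21*d + z*(6 - d) - 18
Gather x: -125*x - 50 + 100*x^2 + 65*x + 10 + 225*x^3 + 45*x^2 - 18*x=225*x^3 + 145*x^2 - 78*x - 40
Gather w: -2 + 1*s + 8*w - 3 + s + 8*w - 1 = 2*s + 16*w - 6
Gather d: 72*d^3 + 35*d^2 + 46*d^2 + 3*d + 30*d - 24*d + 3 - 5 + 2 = 72*d^3 + 81*d^2 + 9*d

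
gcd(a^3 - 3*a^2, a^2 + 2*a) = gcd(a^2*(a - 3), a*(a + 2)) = a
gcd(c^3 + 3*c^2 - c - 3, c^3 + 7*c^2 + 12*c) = c + 3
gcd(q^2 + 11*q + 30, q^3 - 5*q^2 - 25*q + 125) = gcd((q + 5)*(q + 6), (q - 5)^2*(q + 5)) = q + 5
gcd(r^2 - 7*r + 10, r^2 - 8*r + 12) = r - 2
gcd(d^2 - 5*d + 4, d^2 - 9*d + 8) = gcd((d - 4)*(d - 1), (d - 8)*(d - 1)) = d - 1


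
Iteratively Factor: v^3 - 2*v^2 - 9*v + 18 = (v + 3)*(v^2 - 5*v + 6) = (v - 3)*(v + 3)*(v - 2)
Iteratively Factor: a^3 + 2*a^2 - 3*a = (a + 3)*(a^2 - a) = (a - 1)*(a + 3)*(a)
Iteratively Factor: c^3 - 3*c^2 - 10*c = (c - 5)*(c^2 + 2*c) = (c - 5)*(c + 2)*(c)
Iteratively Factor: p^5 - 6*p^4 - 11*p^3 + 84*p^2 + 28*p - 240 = (p + 3)*(p^4 - 9*p^3 + 16*p^2 + 36*p - 80) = (p - 5)*(p + 3)*(p^3 - 4*p^2 - 4*p + 16) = (p - 5)*(p + 2)*(p + 3)*(p^2 - 6*p + 8) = (p - 5)*(p - 4)*(p + 2)*(p + 3)*(p - 2)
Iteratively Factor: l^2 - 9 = (l + 3)*(l - 3)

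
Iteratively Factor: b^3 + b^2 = (b + 1)*(b^2) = b*(b + 1)*(b)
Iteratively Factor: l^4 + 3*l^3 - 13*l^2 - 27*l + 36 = (l - 1)*(l^3 + 4*l^2 - 9*l - 36) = (l - 1)*(l + 3)*(l^2 + l - 12) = (l - 3)*(l - 1)*(l + 3)*(l + 4)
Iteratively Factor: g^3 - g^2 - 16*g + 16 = (g - 4)*(g^2 + 3*g - 4) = (g - 4)*(g + 4)*(g - 1)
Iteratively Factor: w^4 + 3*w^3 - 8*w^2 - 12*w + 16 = (w + 4)*(w^3 - w^2 - 4*w + 4) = (w - 1)*(w + 4)*(w^2 - 4) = (w - 2)*(w - 1)*(w + 4)*(w + 2)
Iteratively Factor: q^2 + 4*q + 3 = (q + 1)*(q + 3)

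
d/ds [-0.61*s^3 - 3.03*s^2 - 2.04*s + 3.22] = -1.83*s^2 - 6.06*s - 2.04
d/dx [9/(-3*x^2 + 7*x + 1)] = 9*(6*x - 7)/(-3*x^2 + 7*x + 1)^2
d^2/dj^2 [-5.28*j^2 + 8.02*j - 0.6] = -10.5600000000000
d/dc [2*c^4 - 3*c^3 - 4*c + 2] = 8*c^3 - 9*c^2 - 4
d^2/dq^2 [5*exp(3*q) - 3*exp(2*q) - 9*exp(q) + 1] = (45*exp(2*q) - 12*exp(q) - 9)*exp(q)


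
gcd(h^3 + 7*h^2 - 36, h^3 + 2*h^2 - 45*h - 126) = h^2 + 9*h + 18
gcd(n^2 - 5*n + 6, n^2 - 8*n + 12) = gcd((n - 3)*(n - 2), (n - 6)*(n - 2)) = n - 2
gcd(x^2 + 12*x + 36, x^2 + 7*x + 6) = x + 6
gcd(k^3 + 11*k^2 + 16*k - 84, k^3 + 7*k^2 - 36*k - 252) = k^2 + 13*k + 42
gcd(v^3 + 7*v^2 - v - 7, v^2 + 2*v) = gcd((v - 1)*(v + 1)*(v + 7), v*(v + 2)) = 1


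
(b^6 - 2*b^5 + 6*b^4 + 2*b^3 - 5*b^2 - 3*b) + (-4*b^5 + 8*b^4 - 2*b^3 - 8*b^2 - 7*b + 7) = b^6 - 6*b^5 + 14*b^4 - 13*b^2 - 10*b + 7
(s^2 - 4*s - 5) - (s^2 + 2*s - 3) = -6*s - 2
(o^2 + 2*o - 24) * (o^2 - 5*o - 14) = o^4 - 3*o^3 - 48*o^2 + 92*o + 336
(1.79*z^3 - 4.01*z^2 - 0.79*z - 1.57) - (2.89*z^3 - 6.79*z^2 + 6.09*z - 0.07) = -1.1*z^3 + 2.78*z^2 - 6.88*z - 1.5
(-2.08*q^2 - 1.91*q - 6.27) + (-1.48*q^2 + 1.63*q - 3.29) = -3.56*q^2 - 0.28*q - 9.56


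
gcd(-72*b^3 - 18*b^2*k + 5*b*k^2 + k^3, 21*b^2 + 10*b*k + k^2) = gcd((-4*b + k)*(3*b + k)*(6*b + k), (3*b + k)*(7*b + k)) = 3*b + k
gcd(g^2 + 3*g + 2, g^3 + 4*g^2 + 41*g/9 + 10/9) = g + 2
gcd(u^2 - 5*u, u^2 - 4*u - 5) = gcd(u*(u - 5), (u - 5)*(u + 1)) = u - 5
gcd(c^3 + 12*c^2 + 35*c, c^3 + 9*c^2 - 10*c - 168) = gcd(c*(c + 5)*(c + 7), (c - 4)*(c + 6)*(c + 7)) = c + 7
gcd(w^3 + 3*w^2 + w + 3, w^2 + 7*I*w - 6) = w + I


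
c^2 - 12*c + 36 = (c - 6)^2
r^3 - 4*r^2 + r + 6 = (r - 3)*(r - 2)*(r + 1)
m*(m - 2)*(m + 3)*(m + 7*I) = m^4 + m^3 + 7*I*m^3 - 6*m^2 + 7*I*m^2 - 42*I*m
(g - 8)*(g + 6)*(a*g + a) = a*g^3 - a*g^2 - 50*a*g - 48*a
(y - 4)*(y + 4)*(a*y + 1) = a*y^3 - 16*a*y + y^2 - 16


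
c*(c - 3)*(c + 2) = c^3 - c^2 - 6*c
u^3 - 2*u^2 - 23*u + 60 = (u - 4)*(u - 3)*(u + 5)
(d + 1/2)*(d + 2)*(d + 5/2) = d^3 + 5*d^2 + 29*d/4 + 5/2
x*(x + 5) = x^2 + 5*x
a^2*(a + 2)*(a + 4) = a^4 + 6*a^3 + 8*a^2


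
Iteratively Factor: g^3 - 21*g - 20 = (g + 1)*(g^2 - g - 20) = (g - 5)*(g + 1)*(g + 4)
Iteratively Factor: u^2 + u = (u)*(u + 1)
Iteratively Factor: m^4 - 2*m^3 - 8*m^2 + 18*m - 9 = (m - 3)*(m^3 + m^2 - 5*m + 3) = (m - 3)*(m - 1)*(m^2 + 2*m - 3) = (m - 3)*(m - 1)^2*(m + 3)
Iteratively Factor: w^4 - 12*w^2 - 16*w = (w + 2)*(w^3 - 2*w^2 - 8*w) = (w - 4)*(w + 2)*(w^2 + 2*w) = (w - 4)*(w + 2)^2*(w)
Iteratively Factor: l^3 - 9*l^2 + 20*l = (l - 4)*(l^2 - 5*l) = (l - 5)*(l - 4)*(l)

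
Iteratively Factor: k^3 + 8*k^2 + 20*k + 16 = (k + 2)*(k^2 + 6*k + 8) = (k + 2)*(k + 4)*(k + 2)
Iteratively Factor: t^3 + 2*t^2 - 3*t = (t - 1)*(t^2 + 3*t) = t*(t - 1)*(t + 3)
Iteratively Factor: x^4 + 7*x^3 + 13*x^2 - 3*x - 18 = (x + 3)*(x^3 + 4*x^2 + x - 6) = (x + 2)*(x + 3)*(x^2 + 2*x - 3) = (x + 2)*(x + 3)^2*(x - 1)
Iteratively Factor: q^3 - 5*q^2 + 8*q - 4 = (q - 2)*(q^2 - 3*q + 2) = (q - 2)*(q - 1)*(q - 2)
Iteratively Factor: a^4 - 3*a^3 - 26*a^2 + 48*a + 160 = (a + 2)*(a^3 - 5*a^2 - 16*a + 80) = (a - 5)*(a + 2)*(a^2 - 16) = (a - 5)*(a + 2)*(a + 4)*(a - 4)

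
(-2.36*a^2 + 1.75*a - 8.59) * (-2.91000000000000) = 6.8676*a^2 - 5.0925*a + 24.9969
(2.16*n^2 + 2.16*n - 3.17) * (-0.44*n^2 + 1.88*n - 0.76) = -0.9504*n^4 + 3.1104*n^3 + 3.814*n^2 - 7.6012*n + 2.4092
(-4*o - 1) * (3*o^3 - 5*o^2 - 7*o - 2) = -12*o^4 + 17*o^3 + 33*o^2 + 15*o + 2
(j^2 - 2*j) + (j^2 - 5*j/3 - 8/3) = 2*j^2 - 11*j/3 - 8/3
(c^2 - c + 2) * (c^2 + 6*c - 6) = c^4 + 5*c^3 - 10*c^2 + 18*c - 12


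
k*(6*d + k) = 6*d*k + k^2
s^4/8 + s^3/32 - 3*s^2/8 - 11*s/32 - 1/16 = (s/4 + 1/4)*(s/2 + 1/2)*(s - 2)*(s + 1/4)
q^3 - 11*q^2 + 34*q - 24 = (q - 6)*(q - 4)*(q - 1)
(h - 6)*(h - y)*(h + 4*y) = h^3 + 3*h^2*y - 6*h^2 - 4*h*y^2 - 18*h*y + 24*y^2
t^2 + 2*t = t*(t + 2)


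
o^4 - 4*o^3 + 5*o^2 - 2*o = o*(o - 2)*(o - 1)^2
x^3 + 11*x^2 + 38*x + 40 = (x + 2)*(x + 4)*(x + 5)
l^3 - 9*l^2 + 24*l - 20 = (l - 5)*(l - 2)^2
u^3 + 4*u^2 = u^2*(u + 4)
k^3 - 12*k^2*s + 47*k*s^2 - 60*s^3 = (k - 5*s)*(k - 4*s)*(k - 3*s)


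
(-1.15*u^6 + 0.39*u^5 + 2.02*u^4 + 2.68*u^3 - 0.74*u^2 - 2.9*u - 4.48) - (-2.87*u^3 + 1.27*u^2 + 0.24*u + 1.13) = -1.15*u^6 + 0.39*u^5 + 2.02*u^4 + 5.55*u^3 - 2.01*u^2 - 3.14*u - 5.61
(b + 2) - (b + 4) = -2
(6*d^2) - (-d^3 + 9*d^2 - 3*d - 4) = d^3 - 3*d^2 + 3*d + 4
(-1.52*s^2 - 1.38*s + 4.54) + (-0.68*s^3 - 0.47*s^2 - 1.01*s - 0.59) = -0.68*s^3 - 1.99*s^2 - 2.39*s + 3.95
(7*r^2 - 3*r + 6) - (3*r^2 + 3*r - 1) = 4*r^2 - 6*r + 7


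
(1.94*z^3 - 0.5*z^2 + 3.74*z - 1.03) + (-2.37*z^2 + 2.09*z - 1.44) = 1.94*z^3 - 2.87*z^2 + 5.83*z - 2.47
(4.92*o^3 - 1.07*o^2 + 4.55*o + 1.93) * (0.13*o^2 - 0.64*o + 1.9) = 0.6396*o^5 - 3.2879*o^4 + 10.6243*o^3 - 4.6941*o^2 + 7.4098*o + 3.667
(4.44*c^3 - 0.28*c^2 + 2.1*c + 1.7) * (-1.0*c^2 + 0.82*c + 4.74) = -4.44*c^5 + 3.9208*c^4 + 18.716*c^3 - 1.3052*c^2 + 11.348*c + 8.058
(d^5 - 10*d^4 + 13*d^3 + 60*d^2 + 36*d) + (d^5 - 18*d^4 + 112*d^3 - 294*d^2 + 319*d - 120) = 2*d^5 - 28*d^4 + 125*d^3 - 234*d^2 + 355*d - 120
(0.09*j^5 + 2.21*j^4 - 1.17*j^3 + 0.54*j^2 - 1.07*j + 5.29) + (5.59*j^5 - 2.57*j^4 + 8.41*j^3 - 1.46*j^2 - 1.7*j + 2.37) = 5.68*j^5 - 0.36*j^4 + 7.24*j^3 - 0.92*j^2 - 2.77*j + 7.66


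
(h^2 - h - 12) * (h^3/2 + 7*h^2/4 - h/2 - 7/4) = h^5/2 + 5*h^4/4 - 33*h^3/4 - 89*h^2/4 + 31*h/4 + 21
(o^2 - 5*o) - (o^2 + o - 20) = 20 - 6*o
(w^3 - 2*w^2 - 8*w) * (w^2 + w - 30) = w^5 - w^4 - 40*w^3 + 52*w^2 + 240*w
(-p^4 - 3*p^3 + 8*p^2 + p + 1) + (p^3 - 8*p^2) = -p^4 - 2*p^3 + p + 1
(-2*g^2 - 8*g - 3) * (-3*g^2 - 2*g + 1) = 6*g^4 + 28*g^3 + 23*g^2 - 2*g - 3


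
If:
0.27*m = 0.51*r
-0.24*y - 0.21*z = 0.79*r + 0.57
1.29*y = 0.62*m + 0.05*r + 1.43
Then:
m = -0.389965705576019*z - 1.55252127524451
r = -0.206452432363775*z - 0.821923028070621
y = 0.330496634065794 - 0.195427410135908*z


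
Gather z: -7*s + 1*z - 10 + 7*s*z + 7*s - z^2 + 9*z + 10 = -z^2 + z*(7*s + 10)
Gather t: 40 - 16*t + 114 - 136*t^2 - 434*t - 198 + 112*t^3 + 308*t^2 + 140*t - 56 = 112*t^3 + 172*t^2 - 310*t - 100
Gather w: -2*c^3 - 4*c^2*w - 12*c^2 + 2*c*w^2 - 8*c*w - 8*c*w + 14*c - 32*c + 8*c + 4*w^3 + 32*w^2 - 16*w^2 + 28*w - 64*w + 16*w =-2*c^3 - 12*c^2 - 10*c + 4*w^3 + w^2*(2*c + 16) + w*(-4*c^2 - 16*c - 20)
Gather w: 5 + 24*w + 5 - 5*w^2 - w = -5*w^2 + 23*w + 10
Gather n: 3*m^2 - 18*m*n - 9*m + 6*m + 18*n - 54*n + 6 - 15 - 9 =3*m^2 - 3*m + n*(-18*m - 36) - 18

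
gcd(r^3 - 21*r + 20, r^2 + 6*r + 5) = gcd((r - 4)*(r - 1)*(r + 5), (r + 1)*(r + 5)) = r + 5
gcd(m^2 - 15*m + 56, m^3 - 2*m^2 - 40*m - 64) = m - 8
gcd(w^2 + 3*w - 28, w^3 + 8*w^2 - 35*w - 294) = w + 7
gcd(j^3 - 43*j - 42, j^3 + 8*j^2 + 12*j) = j + 6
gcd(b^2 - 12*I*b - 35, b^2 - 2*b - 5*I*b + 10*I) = b - 5*I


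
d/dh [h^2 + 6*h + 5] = 2*h + 6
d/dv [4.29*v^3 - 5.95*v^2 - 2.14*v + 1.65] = 12.87*v^2 - 11.9*v - 2.14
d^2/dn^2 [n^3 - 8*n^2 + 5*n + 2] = 6*n - 16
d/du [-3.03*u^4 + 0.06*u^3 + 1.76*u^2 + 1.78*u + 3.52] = -12.12*u^3 + 0.18*u^2 + 3.52*u + 1.78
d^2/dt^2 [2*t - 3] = 0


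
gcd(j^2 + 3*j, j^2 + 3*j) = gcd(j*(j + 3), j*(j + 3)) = j^2 + 3*j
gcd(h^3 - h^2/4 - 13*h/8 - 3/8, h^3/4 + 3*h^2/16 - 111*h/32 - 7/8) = h + 1/4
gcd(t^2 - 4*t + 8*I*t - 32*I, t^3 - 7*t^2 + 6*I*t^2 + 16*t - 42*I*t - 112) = t + 8*I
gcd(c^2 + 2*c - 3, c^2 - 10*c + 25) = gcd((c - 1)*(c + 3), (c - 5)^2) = 1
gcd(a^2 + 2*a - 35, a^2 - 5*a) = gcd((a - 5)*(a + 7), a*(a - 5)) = a - 5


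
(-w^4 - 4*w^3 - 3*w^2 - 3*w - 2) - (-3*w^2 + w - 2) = -w^4 - 4*w^3 - 4*w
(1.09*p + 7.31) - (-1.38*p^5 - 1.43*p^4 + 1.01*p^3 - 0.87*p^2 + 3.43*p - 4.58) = 1.38*p^5 + 1.43*p^4 - 1.01*p^3 + 0.87*p^2 - 2.34*p + 11.89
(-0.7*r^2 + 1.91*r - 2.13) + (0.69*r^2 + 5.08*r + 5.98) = -0.01*r^2 + 6.99*r + 3.85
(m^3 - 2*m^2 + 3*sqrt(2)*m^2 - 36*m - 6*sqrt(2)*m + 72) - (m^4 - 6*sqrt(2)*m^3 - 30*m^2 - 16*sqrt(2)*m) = -m^4 + m^3 + 6*sqrt(2)*m^3 + 3*sqrt(2)*m^2 + 28*m^2 - 36*m + 10*sqrt(2)*m + 72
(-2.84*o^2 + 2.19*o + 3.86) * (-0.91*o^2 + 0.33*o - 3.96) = 2.5844*o^4 - 2.9301*o^3 + 8.4565*o^2 - 7.3986*o - 15.2856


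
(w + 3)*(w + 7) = w^2 + 10*w + 21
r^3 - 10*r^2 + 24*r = r*(r - 6)*(r - 4)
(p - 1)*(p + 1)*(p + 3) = p^3 + 3*p^2 - p - 3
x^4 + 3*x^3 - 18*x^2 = x^2*(x - 3)*(x + 6)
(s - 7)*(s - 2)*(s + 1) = s^3 - 8*s^2 + 5*s + 14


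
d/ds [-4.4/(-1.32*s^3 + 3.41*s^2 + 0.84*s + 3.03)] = (-17.424*s^2 + 30.008*s + 3.696)/(-1.32*s^3 + 3.41*s^2 + 0.84*s + 3.03)^2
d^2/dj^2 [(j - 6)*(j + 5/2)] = 2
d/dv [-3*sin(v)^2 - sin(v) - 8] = -(6*sin(v) + 1)*cos(v)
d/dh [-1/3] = 0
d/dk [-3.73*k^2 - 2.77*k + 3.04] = -7.46*k - 2.77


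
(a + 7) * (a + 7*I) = a^2 + 7*a + 7*I*a + 49*I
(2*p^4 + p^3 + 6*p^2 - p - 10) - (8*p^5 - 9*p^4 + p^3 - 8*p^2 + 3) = -8*p^5 + 11*p^4 + 14*p^2 - p - 13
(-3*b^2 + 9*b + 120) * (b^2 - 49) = -3*b^4 + 9*b^3 + 267*b^2 - 441*b - 5880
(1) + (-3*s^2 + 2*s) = -3*s^2 + 2*s + 1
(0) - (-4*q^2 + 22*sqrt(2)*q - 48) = 4*q^2 - 22*sqrt(2)*q + 48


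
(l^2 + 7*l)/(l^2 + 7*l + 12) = l*(l + 7)/(l^2 + 7*l + 12)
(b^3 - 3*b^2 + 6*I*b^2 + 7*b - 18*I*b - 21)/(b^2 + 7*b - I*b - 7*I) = (b^2 + b*(-3 + 7*I) - 21*I)/(b + 7)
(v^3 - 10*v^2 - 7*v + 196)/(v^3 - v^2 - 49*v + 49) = (v^2 - 3*v - 28)/(v^2 + 6*v - 7)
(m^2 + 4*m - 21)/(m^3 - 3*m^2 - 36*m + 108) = (m + 7)/(m^2 - 36)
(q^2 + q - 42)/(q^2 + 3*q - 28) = (q - 6)/(q - 4)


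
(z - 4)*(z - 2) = z^2 - 6*z + 8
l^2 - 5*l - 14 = (l - 7)*(l + 2)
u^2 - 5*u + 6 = (u - 3)*(u - 2)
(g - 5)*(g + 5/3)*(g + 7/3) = g^3 - g^2 - 145*g/9 - 175/9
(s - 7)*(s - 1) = s^2 - 8*s + 7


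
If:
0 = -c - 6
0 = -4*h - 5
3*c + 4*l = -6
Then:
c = -6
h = -5/4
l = 3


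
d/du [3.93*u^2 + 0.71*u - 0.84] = 7.86*u + 0.71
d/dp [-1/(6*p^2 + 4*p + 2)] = (3*p + 1)/(3*p^2 + 2*p + 1)^2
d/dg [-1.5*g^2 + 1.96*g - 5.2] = 1.96 - 3.0*g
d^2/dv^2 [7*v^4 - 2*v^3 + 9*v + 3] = 12*v*(7*v - 1)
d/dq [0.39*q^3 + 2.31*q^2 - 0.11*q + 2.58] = 1.17*q^2 + 4.62*q - 0.11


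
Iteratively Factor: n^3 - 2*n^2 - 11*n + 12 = (n - 4)*(n^2 + 2*n - 3) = (n - 4)*(n - 1)*(n + 3)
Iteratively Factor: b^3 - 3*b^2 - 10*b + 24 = (b - 2)*(b^2 - b - 12) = (b - 4)*(b - 2)*(b + 3)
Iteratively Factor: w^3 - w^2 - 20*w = (w + 4)*(w^2 - 5*w) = (w - 5)*(w + 4)*(w)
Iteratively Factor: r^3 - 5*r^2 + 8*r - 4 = (r - 2)*(r^2 - 3*r + 2) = (r - 2)*(r - 1)*(r - 2)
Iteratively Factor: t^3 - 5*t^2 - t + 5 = (t - 1)*(t^2 - 4*t - 5) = (t - 1)*(t + 1)*(t - 5)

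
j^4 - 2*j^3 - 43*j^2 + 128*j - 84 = (j - 6)*(j - 2)*(j - 1)*(j + 7)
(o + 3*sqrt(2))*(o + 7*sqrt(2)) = o^2 + 10*sqrt(2)*o + 42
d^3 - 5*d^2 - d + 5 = (d - 5)*(d - 1)*(d + 1)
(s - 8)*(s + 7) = s^2 - s - 56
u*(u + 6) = u^2 + 6*u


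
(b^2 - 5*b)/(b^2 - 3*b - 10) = b/(b + 2)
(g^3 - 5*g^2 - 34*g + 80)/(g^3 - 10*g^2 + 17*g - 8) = (g^2 + 3*g - 10)/(g^2 - 2*g + 1)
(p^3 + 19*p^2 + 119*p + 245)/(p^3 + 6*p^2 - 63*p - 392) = (p + 5)/(p - 8)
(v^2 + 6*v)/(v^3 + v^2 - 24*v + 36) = v/(v^2 - 5*v + 6)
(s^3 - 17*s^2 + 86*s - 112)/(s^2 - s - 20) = (-s^3 + 17*s^2 - 86*s + 112)/(-s^2 + s + 20)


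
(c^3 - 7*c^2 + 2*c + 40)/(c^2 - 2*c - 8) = c - 5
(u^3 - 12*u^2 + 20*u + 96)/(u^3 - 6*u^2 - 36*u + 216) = (u^2 - 6*u - 16)/(u^2 - 36)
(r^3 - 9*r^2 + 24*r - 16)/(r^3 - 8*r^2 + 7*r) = (r^2 - 8*r + 16)/(r*(r - 7))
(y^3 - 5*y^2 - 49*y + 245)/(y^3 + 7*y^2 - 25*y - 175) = (y - 7)/(y + 5)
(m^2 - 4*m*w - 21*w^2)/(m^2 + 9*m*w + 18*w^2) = (m - 7*w)/(m + 6*w)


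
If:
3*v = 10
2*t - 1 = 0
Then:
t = 1/2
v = 10/3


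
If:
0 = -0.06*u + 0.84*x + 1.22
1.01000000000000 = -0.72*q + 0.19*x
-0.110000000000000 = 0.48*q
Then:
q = -0.23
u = 82.60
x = 4.45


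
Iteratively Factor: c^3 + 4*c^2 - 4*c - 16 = (c + 2)*(c^2 + 2*c - 8) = (c + 2)*(c + 4)*(c - 2)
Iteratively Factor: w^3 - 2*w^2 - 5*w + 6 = (w + 2)*(w^2 - 4*w + 3) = (w - 1)*(w + 2)*(w - 3)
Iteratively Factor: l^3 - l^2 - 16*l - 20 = (l + 2)*(l^2 - 3*l - 10) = (l + 2)^2*(l - 5)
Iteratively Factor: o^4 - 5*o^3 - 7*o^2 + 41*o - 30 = (o - 2)*(o^3 - 3*o^2 - 13*o + 15) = (o - 2)*(o + 3)*(o^2 - 6*o + 5) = (o - 5)*(o - 2)*(o + 3)*(o - 1)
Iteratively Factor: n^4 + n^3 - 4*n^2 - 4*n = (n)*(n^3 + n^2 - 4*n - 4) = n*(n + 1)*(n^2 - 4) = n*(n - 2)*(n + 1)*(n + 2)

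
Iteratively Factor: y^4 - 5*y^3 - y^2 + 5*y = (y - 5)*(y^3 - y) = (y - 5)*(y - 1)*(y^2 + y) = (y - 5)*(y - 1)*(y + 1)*(y)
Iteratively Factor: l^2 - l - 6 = (l + 2)*(l - 3)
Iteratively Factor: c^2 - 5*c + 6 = (c - 2)*(c - 3)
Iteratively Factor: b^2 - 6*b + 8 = (b - 4)*(b - 2)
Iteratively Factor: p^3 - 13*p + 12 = (p - 1)*(p^2 + p - 12) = (p - 1)*(p + 4)*(p - 3)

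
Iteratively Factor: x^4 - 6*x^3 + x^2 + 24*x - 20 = (x - 2)*(x^3 - 4*x^2 - 7*x + 10) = (x - 2)*(x - 1)*(x^2 - 3*x - 10) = (x - 5)*(x - 2)*(x - 1)*(x + 2)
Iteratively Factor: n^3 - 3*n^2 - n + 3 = (n - 1)*(n^2 - 2*n - 3) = (n - 1)*(n + 1)*(n - 3)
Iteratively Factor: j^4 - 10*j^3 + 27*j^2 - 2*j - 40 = (j - 2)*(j^3 - 8*j^2 + 11*j + 20) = (j - 2)*(j + 1)*(j^2 - 9*j + 20) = (j - 5)*(j - 2)*(j + 1)*(j - 4)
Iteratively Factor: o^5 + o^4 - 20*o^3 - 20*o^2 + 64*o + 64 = (o - 2)*(o^4 + 3*o^3 - 14*o^2 - 48*o - 32) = (o - 4)*(o - 2)*(o^3 + 7*o^2 + 14*o + 8) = (o - 4)*(o - 2)*(o + 2)*(o^2 + 5*o + 4) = (o - 4)*(o - 2)*(o + 2)*(o + 4)*(o + 1)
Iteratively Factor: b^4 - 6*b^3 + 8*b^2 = (b - 2)*(b^3 - 4*b^2) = b*(b - 2)*(b^2 - 4*b) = b*(b - 4)*(b - 2)*(b)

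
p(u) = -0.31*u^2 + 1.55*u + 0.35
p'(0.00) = 1.55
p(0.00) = 0.35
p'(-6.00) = 5.27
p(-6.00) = -20.11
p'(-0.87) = 2.09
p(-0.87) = -1.23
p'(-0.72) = 2.00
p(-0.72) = -0.93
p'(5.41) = -1.80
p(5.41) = -0.34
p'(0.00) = 1.55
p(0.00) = 0.35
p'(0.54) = 1.22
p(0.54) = 1.10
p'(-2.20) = 2.91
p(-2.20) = -4.56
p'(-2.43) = 3.06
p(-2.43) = -5.25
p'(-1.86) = 2.70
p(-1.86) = -3.61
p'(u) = 1.55 - 0.62*u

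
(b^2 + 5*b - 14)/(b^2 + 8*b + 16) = (b^2 + 5*b - 14)/(b^2 + 8*b + 16)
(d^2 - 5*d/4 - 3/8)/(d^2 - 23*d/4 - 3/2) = (d - 3/2)/(d - 6)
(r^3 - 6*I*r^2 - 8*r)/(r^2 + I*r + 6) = r*(r - 4*I)/(r + 3*I)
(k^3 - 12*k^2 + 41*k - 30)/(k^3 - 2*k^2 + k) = (k^2 - 11*k + 30)/(k*(k - 1))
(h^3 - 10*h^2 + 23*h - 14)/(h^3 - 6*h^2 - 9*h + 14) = (h - 2)/(h + 2)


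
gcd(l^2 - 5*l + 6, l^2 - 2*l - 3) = l - 3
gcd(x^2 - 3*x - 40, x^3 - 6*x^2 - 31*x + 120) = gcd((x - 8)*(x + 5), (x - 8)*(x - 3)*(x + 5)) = x^2 - 3*x - 40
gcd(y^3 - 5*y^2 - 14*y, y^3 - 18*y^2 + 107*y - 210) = y - 7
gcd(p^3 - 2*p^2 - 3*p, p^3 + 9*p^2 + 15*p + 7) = p + 1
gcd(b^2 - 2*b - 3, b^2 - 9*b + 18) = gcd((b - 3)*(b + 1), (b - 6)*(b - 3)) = b - 3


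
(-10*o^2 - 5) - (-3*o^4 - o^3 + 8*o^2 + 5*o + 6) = 3*o^4 + o^3 - 18*o^2 - 5*o - 11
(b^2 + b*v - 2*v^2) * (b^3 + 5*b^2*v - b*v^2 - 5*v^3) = b^5 + 6*b^4*v + 2*b^3*v^2 - 16*b^2*v^3 - 3*b*v^4 + 10*v^5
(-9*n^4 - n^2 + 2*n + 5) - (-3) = -9*n^4 - n^2 + 2*n + 8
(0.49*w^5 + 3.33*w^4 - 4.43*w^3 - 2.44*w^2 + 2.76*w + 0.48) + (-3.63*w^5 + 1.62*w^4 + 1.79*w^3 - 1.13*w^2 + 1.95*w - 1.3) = -3.14*w^5 + 4.95*w^4 - 2.64*w^3 - 3.57*w^2 + 4.71*w - 0.82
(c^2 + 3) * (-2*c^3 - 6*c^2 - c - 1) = -2*c^5 - 6*c^4 - 7*c^3 - 19*c^2 - 3*c - 3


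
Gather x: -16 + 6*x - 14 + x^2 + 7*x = x^2 + 13*x - 30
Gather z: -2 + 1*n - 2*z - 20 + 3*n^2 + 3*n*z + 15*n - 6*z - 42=3*n^2 + 16*n + z*(3*n - 8) - 64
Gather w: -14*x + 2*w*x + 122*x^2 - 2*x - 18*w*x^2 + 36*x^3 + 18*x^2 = w*(-18*x^2 + 2*x) + 36*x^3 + 140*x^2 - 16*x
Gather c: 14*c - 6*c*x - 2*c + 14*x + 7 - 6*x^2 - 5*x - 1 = c*(12 - 6*x) - 6*x^2 + 9*x + 6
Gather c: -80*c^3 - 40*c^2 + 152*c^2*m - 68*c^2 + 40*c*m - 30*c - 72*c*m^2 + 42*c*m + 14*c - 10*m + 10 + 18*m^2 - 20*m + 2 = -80*c^3 + c^2*(152*m - 108) + c*(-72*m^2 + 82*m - 16) + 18*m^2 - 30*m + 12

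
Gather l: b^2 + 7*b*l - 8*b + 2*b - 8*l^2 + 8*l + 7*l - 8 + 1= b^2 - 6*b - 8*l^2 + l*(7*b + 15) - 7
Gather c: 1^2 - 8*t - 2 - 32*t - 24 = -40*t - 25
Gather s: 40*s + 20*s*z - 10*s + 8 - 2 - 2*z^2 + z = s*(20*z + 30) - 2*z^2 + z + 6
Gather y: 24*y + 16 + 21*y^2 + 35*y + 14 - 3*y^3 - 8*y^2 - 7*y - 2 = -3*y^3 + 13*y^2 + 52*y + 28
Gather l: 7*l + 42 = 7*l + 42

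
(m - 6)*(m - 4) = m^2 - 10*m + 24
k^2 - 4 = (k - 2)*(k + 2)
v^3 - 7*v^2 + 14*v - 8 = (v - 4)*(v - 2)*(v - 1)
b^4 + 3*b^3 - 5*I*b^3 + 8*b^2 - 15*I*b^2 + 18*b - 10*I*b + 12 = (b + 1)*(b + 2)*(b - 6*I)*(b + I)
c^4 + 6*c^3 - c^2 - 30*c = c*(c - 2)*(c + 3)*(c + 5)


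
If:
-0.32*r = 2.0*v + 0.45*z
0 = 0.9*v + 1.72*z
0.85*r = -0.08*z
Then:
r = 0.00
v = 0.00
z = 0.00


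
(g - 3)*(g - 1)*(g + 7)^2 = g^4 + 10*g^3 - 4*g^2 - 154*g + 147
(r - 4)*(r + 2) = r^2 - 2*r - 8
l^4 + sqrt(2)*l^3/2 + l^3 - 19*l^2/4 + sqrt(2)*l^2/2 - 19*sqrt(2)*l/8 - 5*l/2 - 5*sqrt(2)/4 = (l - 2)*(l + 1/2)*(l + 5/2)*(l + sqrt(2)/2)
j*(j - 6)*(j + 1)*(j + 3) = j^4 - 2*j^3 - 21*j^2 - 18*j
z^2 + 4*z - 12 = (z - 2)*(z + 6)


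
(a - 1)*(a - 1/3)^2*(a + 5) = a^4 + 10*a^3/3 - 68*a^2/9 + 34*a/9 - 5/9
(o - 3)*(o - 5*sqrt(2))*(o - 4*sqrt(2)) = o^3 - 9*sqrt(2)*o^2 - 3*o^2 + 27*sqrt(2)*o + 40*o - 120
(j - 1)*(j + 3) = j^2 + 2*j - 3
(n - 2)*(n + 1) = n^2 - n - 2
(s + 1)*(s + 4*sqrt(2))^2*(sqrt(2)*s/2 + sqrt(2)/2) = sqrt(2)*s^4/2 + sqrt(2)*s^3 + 8*s^3 + 16*s^2 + 33*sqrt(2)*s^2/2 + 8*s + 32*sqrt(2)*s + 16*sqrt(2)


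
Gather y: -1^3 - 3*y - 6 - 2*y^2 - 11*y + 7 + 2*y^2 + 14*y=0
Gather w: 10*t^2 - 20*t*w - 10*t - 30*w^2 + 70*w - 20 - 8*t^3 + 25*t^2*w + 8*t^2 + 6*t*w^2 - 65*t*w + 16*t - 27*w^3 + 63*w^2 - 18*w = -8*t^3 + 18*t^2 + 6*t - 27*w^3 + w^2*(6*t + 33) + w*(25*t^2 - 85*t + 52) - 20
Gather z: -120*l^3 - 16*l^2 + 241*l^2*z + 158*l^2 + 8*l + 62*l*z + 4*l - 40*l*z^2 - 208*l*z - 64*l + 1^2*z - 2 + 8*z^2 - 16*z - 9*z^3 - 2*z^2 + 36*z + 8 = -120*l^3 + 142*l^2 - 52*l - 9*z^3 + z^2*(6 - 40*l) + z*(241*l^2 - 146*l + 21) + 6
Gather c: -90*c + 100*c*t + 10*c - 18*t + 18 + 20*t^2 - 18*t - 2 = c*(100*t - 80) + 20*t^2 - 36*t + 16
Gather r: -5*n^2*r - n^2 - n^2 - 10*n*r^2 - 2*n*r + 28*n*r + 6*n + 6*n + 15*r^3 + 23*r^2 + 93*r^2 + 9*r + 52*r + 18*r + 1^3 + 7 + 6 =-2*n^2 + 12*n + 15*r^3 + r^2*(116 - 10*n) + r*(-5*n^2 + 26*n + 79) + 14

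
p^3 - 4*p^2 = p^2*(p - 4)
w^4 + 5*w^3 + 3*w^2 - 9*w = w*(w - 1)*(w + 3)^2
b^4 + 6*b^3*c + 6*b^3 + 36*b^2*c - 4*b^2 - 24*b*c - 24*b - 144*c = (b - 2)*(b + 2)*(b + 6)*(b + 6*c)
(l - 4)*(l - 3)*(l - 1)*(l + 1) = l^4 - 7*l^3 + 11*l^2 + 7*l - 12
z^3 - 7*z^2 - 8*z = z*(z - 8)*(z + 1)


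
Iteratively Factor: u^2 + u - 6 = (u - 2)*(u + 3)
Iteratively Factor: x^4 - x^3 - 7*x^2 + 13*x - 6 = (x + 3)*(x^3 - 4*x^2 + 5*x - 2) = (x - 1)*(x + 3)*(x^2 - 3*x + 2) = (x - 1)^2*(x + 3)*(x - 2)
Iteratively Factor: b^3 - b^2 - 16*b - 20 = (b - 5)*(b^2 + 4*b + 4) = (b - 5)*(b + 2)*(b + 2)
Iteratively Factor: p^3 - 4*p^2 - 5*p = (p + 1)*(p^2 - 5*p) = (p - 5)*(p + 1)*(p)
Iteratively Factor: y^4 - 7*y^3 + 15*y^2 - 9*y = (y - 3)*(y^3 - 4*y^2 + 3*y) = (y - 3)^2*(y^2 - y) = y*(y - 3)^2*(y - 1)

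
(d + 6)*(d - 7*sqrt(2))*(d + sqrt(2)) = d^3 - 6*sqrt(2)*d^2 + 6*d^2 - 36*sqrt(2)*d - 14*d - 84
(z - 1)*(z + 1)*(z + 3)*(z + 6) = z^4 + 9*z^3 + 17*z^2 - 9*z - 18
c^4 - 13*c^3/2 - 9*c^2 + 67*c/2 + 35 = (c - 7)*(c - 5/2)*(c + 1)*(c + 2)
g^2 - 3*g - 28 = (g - 7)*(g + 4)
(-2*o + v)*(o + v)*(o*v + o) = -2*o^3*v - 2*o^3 - o^2*v^2 - o^2*v + o*v^3 + o*v^2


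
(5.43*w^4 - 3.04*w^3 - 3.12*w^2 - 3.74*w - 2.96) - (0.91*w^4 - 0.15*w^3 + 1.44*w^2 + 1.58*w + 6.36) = 4.52*w^4 - 2.89*w^3 - 4.56*w^2 - 5.32*w - 9.32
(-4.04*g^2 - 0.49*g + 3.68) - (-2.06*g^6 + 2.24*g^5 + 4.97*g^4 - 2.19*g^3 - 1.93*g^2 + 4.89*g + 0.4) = 2.06*g^6 - 2.24*g^5 - 4.97*g^4 + 2.19*g^3 - 2.11*g^2 - 5.38*g + 3.28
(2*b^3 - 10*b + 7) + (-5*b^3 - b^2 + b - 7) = -3*b^3 - b^2 - 9*b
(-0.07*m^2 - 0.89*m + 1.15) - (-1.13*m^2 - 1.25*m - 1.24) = 1.06*m^2 + 0.36*m + 2.39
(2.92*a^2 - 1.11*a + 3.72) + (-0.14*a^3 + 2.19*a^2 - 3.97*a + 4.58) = -0.14*a^3 + 5.11*a^2 - 5.08*a + 8.3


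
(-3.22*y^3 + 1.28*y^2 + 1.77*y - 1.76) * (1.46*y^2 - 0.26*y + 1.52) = -4.7012*y^5 + 2.706*y^4 - 2.643*y^3 - 1.0842*y^2 + 3.148*y - 2.6752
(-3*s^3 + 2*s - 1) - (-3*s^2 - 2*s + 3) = -3*s^3 + 3*s^2 + 4*s - 4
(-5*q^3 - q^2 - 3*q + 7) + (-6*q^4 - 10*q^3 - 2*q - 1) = -6*q^4 - 15*q^3 - q^2 - 5*q + 6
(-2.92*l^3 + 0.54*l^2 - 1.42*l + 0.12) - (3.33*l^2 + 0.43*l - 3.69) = -2.92*l^3 - 2.79*l^2 - 1.85*l + 3.81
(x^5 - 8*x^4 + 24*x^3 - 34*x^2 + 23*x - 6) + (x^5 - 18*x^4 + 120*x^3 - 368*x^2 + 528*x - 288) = 2*x^5 - 26*x^4 + 144*x^3 - 402*x^2 + 551*x - 294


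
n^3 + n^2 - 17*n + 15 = (n - 3)*(n - 1)*(n + 5)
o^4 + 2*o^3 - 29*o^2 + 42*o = o*(o - 3)*(o - 2)*(o + 7)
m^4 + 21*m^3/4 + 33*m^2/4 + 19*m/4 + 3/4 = (m + 1/4)*(m + 1)^2*(m + 3)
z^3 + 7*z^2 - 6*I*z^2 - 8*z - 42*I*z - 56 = (z + 7)*(z - 4*I)*(z - 2*I)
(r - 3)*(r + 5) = r^2 + 2*r - 15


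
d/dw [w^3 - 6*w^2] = 3*w*(w - 4)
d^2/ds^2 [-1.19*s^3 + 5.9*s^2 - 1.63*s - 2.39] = 11.8 - 7.14*s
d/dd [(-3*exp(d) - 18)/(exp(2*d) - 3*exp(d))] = 3*(exp(2*d) + 12*exp(d) - 18)*exp(-d)/(exp(2*d) - 6*exp(d) + 9)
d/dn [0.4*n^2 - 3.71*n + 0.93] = 0.8*n - 3.71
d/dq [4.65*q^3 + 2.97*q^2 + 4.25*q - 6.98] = 13.95*q^2 + 5.94*q + 4.25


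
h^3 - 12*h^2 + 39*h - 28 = (h - 7)*(h - 4)*(h - 1)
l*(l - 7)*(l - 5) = l^3 - 12*l^2 + 35*l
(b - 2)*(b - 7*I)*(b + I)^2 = b^4 - 2*b^3 - 5*I*b^3 + 13*b^2 + 10*I*b^2 - 26*b + 7*I*b - 14*I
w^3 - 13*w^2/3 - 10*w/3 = w*(w - 5)*(w + 2/3)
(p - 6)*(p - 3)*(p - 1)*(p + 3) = p^4 - 7*p^3 - 3*p^2 + 63*p - 54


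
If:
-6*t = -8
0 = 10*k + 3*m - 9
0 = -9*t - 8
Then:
No Solution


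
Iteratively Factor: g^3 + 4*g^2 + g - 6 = (g + 2)*(g^2 + 2*g - 3) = (g - 1)*(g + 2)*(g + 3)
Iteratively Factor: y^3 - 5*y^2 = (y - 5)*(y^2) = y*(y - 5)*(y)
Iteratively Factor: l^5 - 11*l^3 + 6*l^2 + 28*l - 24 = (l - 1)*(l^4 + l^3 - 10*l^2 - 4*l + 24) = (l - 1)*(l + 2)*(l^3 - l^2 - 8*l + 12) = (l - 1)*(l + 2)*(l + 3)*(l^2 - 4*l + 4) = (l - 2)*(l - 1)*(l + 2)*(l + 3)*(l - 2)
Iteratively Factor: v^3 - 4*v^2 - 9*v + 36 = (v - 3)*(v^2 - v - 12) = (v - 3)*(v + 3)*(v - 4)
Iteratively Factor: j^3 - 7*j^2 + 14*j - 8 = (j - 4)*(j^2 - 3*j + 2) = (j - 4)*(j - 1)*(j - 2)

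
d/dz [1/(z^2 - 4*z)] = 2*(2 - z)/(z^2*(z - 4)^2)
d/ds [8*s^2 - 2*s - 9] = 16*s - 2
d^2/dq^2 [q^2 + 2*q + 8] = 2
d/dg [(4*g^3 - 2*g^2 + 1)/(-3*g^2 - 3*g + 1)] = (-12*g^4 - 24*g^3 + 18*g^2 + 2*g + 3)/(9*g^4 + 18*g^3 + 3*g^2 - 6*g + 1)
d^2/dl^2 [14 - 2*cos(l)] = 2*cos(l)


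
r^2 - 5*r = r*(r - 5)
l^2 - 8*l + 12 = (l - 6)*(l - 2)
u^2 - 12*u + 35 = (u - 7)*(u - 5)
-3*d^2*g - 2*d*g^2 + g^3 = g*(-3*d + g)*(d + g)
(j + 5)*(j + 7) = j^2 + 12*j + 35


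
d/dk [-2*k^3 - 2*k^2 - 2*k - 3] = -6*k^2 - 4*k - 2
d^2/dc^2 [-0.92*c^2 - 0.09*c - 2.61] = -1.84000000000000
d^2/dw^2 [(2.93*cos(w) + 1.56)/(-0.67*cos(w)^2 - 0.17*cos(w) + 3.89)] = (0.0739049503256551*(1 - cos(w)^2)^2 + 0.0393957715763688*cos(w)^5 + 1.30955871411487*cos(w)^3 + 0.568471156147884*cos(w)^2 - 0.0454132192392511*cos(w) - 0.436241023549576)/(0.208074534161491*cos(w)^2 + 0.0527950310559006*cos(w) - 1.20807453416149)^3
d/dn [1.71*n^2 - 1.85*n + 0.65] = 3.42*n - 1.85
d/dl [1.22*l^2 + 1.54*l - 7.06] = 2.44*l + 1.54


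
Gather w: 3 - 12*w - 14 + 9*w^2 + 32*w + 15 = 9*w^2 + 20*w + 4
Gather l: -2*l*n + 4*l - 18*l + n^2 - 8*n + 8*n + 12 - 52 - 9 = l*(-2*n - 14) + n^2 - 49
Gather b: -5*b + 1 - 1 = -5*b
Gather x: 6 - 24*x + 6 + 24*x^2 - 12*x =24*x^2 - 36*x + 12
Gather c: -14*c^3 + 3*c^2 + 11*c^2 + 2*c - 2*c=-14*c^3 + 14*c^2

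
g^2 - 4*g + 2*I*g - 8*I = (g - 4)*(g + 2*I)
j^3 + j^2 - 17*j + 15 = (j - 3)*(j - 1)*(j + 5)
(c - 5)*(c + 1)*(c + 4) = c^3 - 21*c - 20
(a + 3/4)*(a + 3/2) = a^2 + 9*a/4 + 9/8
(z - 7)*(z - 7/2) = z^2 - 21*z/2 + 49/2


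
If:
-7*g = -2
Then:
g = 2/7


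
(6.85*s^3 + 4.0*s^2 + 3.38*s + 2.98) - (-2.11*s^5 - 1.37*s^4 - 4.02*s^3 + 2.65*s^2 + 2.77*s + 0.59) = 2.11*s^5 + 1.37*s^4 + 10.87*s^3 + 1.35*s^2 + 0.61*s + 2.39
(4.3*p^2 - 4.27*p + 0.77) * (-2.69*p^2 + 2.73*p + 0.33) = -11.567*p^4 + 23.2253*p^3 - 12.3094*p^2 + 0.693*p + 0.2541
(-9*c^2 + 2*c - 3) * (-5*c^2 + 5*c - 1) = 45*c^4 - 55*c^3 + 34*c^2 - 17*c + 3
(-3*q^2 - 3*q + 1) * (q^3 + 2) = -3*q^5 - 3*q^4 + q^3 - 6*q^2 - 6*q + 2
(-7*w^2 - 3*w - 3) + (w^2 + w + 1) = -6*w^2 - 2*w - 2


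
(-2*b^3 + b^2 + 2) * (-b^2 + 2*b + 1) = 2*b^5 - 5*b^4 - b^2 + 4*b + 2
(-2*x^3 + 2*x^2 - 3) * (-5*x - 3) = 10*x^4 - 4*x^3 - 6*x^2 + 15*x + 9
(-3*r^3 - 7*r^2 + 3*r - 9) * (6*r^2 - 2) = -18*r^5 - 42*r^4 + 24*r^3 - 40*r^2 - 6*r + 18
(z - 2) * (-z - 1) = -z^2 + z + 2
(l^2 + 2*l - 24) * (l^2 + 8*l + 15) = l^4 + 10*l^3 + 7*l^2 - 162*l - 360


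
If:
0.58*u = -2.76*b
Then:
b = -0.210144927536232*u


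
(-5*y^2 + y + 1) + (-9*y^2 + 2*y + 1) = -14*y^2 + 3*y + 2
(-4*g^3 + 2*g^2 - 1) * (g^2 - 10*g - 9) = -4*g^5 + 42*g^4 + 16*g^3 - 19*g^2 + 10*g + 9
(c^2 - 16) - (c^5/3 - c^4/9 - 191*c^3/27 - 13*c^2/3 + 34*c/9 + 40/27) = -c^5/3 + c^4/9 + 191*c^3/27 + 16*c^2/3 - 34*c/9 - 472/27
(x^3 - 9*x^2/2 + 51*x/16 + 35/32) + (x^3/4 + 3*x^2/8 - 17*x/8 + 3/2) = 5*x^3/4 - 33*x^2/8 + 17*x/16 + 83/32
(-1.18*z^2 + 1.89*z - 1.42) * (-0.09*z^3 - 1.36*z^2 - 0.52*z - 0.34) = 0.1062*z^5 + 1.4347*z^4 - 1.829*z^3 + 1.3496*z^2 + 0.0957999999999999*z + 0.4828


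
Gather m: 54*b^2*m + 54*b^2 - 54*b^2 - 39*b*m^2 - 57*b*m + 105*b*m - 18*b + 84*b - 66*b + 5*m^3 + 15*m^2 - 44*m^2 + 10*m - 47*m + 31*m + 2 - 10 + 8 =5*m^3 + m^2*(-39*b - 29) + m*(54*b^2 + 48*b - 6)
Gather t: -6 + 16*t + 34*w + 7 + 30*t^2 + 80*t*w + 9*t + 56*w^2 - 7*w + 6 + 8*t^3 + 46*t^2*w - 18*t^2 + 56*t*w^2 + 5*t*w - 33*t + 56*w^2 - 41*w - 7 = 8*t^3 + t^2*(46*w + 12) + t*(56*w^2 + 85*w - 8) + 112*w^2 - 14*w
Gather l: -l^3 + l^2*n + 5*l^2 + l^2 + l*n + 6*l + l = -l^3 + l^2*(n + 6) + l*(n + 7)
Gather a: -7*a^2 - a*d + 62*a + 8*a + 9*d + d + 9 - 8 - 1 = -7*a^2 + a*(70 - d) + 10*d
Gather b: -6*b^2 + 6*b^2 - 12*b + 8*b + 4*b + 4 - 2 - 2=0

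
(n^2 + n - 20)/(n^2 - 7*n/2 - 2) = 2*(n + 5)/(2*n + 1)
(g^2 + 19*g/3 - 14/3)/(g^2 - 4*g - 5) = (-3*g^2 - 19*g + 14)/(3*(-g^2 + 4*g + 5))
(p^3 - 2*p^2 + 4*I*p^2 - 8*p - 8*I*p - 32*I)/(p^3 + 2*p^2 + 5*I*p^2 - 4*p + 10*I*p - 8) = (p - 4)/(p + I)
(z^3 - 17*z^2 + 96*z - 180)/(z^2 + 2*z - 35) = (z^2 - 12*z + 36)/(z + 7)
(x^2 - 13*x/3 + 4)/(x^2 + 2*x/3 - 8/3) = (x - 3)/(x + 2)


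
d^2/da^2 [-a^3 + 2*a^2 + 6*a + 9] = 4 - 6*a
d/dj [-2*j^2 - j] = -4*j - 1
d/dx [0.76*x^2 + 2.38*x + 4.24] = 1.52*x + 2.38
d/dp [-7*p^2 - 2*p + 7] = -14*p - 2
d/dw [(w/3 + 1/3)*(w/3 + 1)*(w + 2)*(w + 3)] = 4*w^3/9 + 3*w^2 + 58*w/9 + 13/3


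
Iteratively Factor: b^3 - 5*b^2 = (b)*(b^2 - 5*b) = b*(b - 5)*(b)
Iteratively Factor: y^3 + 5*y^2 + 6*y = (y + 2)*(y^2 + 3*y) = y*(y + 2)*(y + 3)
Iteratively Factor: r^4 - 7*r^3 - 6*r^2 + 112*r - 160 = (r + 4)*(r^3 - 11*r^2 + 38*r - 40) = (r - 4)*(r + 4)*(r^2 - 7*r + 10) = (r - 5)*(r - 4)*(r + 4)*(r - 2)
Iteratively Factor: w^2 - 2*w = (w)*(w - 2)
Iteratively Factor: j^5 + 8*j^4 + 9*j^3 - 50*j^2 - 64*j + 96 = (j - 2)*(j^4 + 10*j^3 + 29*j^2 + 8*j - 48) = (j - 2)*(j + 4)*(j^3 + 6*j^2 + 5*j - 12) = (j - 2)*(j + 4)^2*(j^2 + 2*j - 3) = (j - 2)*(j - 1)*(j + 4)^2*(j + 3)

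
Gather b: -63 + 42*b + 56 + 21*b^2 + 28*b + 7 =21*b^2 + 70*b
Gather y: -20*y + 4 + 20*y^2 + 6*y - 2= 20*y^2 - 14*y + 2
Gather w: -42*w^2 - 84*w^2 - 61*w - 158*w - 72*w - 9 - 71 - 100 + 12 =-126*w^2 - 291*w - 168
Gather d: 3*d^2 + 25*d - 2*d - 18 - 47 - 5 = 3*d^2 + 23*d - 70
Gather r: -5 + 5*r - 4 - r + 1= 4*r - 8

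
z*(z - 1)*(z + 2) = z^3 + z^2 - 2*z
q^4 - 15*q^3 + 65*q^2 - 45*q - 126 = (q - 7)*(q - 6)*(q - 3)*(q + 1)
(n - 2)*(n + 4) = n^2 + 2*n - 8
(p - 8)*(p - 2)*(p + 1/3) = p^3 - 29*p^2/3 + 38*p/3 + 16/3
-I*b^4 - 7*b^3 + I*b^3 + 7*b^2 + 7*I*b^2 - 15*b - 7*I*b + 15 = (b - 1)*(b - 5*I)*(b - 3*I)*(-I*b + 1)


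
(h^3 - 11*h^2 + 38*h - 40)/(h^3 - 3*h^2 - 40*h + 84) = (h^2 - 9*h + 20)/(h^2 - h - 42)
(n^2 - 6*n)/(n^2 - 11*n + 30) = n/(n - 5)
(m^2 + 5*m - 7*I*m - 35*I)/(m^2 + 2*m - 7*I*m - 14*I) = (m + 5)/(m + 2)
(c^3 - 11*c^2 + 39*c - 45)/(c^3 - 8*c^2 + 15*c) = (c - 3)/c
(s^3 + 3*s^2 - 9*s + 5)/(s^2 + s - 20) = (s^2 - 2*s + 1)/(s - 4)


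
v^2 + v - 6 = (v - 2)*(v + 3)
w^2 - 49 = (w - 7)*(w + 7)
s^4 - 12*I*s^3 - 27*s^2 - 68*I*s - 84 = (s - 7*I)*(s - 6*I)*(s - I)*(s + 2*I)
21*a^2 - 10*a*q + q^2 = (-7*a + q)*(-3*a + q)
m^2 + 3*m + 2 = (m + 1)*(m + 2)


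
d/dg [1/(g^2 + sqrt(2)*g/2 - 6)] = 2*(-4*g - sqrt(2))/(2*g^2 + sqrt(2)*g - 12)^2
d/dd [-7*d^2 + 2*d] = 2 - 14*d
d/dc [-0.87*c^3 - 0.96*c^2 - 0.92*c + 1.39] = -2.61*c^2 - 1.92*c - 0.92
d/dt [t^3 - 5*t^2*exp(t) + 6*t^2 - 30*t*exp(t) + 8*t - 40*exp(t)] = -5*t^2*exp(t) + 3*t^2 - 40*t*exp(t) + 12*t - 70*exp(t) + 8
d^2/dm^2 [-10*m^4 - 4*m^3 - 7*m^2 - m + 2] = -120*m^2 - 24*m - 14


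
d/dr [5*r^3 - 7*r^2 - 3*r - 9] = 15*r^2 - 14*r - 3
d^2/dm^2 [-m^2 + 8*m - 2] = -2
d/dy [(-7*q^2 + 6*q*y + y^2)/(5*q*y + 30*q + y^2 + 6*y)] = (2*(3*q + y)*(5*q*y + 30*q + y^2 + 6*y) - (5*q + 2*y + 6)*(-7*q^2 + 6*q*y + y^2))/(5*q*y + 30*q + y^2 + 6*y)^2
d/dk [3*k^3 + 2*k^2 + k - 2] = 9*k^2 + 4*k + 1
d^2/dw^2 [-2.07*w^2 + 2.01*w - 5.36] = -4.14000000000000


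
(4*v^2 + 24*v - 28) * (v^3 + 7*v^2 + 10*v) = 4*v^5 + 52*v^4 + 180*v^3 + 44*v^2 - 280*v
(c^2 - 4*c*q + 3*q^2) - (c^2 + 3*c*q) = -7*c*q + 3*q^2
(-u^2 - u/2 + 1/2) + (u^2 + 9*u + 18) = 17*u/2 + 37/2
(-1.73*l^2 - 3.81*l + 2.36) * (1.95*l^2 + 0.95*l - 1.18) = -3.3735*l^4 - 9.073*l^3 + 3.0239*l^2 + 6.7378*l - 2.7848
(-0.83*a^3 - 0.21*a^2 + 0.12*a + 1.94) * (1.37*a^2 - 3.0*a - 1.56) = -1.1371*a^5 + 2.2023*a^4 + 2.0892*a^3 + 2.6254*a^2 - 6.0072*a - 3.0264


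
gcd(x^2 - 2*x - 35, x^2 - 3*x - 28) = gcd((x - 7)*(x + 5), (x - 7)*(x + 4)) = x - 7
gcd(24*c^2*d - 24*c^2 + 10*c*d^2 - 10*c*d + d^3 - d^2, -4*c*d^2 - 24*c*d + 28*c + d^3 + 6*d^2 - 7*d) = d - 1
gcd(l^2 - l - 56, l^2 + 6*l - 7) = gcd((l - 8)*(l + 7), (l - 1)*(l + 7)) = l + 7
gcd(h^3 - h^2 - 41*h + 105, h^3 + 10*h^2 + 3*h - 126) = h^2 + 4*h - 21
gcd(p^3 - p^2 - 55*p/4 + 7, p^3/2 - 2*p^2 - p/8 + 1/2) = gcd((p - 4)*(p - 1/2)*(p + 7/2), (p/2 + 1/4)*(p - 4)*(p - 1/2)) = p^2 - 9*p/2 + 2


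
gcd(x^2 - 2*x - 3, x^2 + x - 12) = x - 3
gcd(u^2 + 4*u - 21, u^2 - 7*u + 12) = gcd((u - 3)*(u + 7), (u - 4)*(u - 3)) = u - 3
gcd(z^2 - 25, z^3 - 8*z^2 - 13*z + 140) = z - 5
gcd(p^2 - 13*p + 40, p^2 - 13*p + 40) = p^2 - 13*p + 40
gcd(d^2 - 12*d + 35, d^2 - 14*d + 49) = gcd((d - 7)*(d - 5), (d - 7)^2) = d - 7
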